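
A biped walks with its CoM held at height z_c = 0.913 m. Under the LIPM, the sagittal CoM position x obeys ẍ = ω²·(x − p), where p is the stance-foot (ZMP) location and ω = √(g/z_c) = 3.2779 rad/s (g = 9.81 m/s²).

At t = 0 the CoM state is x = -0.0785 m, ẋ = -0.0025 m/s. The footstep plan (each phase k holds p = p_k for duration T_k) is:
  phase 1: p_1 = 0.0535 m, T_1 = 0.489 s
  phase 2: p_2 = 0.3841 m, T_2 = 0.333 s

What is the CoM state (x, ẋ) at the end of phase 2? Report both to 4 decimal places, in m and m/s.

phase 1: p=0.0535, T=0.489, ωT=1.602893, cosh=2.584348, sinh=2.383035; start (x,ẋ)=(-0.078500, -0.002500) → end (x,ẋ)=(-0.289451, -1.037559)
phase 2: p=0.3841, T=0.333, ωT=1.091541, cosh=1.657279, sinh=1.321581; start (x,ẋ)=(-0.289451, -1.037559) → end (x,ẋ)=(-1.150485, -4.637356)

x = -1.1505, ẋ = -4.6374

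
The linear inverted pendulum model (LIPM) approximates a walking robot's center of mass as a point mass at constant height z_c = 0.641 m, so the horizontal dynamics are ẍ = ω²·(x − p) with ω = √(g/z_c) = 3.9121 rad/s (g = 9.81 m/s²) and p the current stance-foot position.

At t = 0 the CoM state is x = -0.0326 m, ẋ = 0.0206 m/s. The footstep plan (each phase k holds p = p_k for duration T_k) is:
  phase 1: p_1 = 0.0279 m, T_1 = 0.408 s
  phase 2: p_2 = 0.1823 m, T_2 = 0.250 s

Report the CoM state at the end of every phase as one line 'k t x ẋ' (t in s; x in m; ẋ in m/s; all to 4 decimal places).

phase 1: p=0.0279, T=0.408, ωT=1.596137, cosh=2.568306, sinh=2.365628; start (x,ẋ)=(-0.032600, 0.020600) → end (x,ẋ)=(-0.115026, -0.506995)
phase 2: p=0.1823, T=0.250, ωT=0.978025, cosh=1.517626, sinh=1.141573; start (x,ẋ)=(-0.115026, -0.506995) → end (x,ẋ)=(-0.416873, -2.097270)

1 0.4080 -0.1150 -0.5070
2 0.6580 -0.4169 -2.0973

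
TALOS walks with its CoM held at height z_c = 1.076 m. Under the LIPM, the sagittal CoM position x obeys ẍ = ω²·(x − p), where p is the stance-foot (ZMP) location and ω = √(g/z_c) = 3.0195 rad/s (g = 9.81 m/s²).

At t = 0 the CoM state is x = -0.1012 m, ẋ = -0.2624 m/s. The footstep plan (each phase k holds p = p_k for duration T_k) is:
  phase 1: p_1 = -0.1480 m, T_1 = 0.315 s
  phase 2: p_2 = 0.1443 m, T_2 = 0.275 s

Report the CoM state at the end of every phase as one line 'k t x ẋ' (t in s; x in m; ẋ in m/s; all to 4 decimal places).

1 0.3150 -0.1741 -0.2347
2 0.5900 -0.3625 -1.2136

phase 1: p=-0.1480, T=0.315, ωT=0.951143, cosh=1.487482, sinh=1.101183; start (x,ẋ)=(-0.101200, -0.262400) → end (x,ẋ)=(-0.174081, -0.234704)
phase 2: p=0.1443, T=0.275, ωT=0.830363, cosh=1.365021, sinh=0.929129; start (x,ẋ)=(-0.174081, -0.234704) → end (x,ẋ)=(-0.362517, -1.213595)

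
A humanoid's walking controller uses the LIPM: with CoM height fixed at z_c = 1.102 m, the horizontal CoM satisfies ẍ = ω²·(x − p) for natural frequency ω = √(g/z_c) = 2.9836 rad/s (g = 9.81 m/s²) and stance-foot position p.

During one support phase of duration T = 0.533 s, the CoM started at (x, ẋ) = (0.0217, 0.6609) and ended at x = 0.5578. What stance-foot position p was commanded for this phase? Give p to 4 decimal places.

ωT = 2.9836·0.533 = 1.590259; cosh(ωT) = 2.554446, sinh(ωT) = 2.350573
x(T) = p + (x₀−p)·cosh(ωT) + (ẋ₀/ω)·sinh(ωT) ⇒ p·(1 − cosh) = x(T) − x₀·cosh − (ẋ₀/ω)·sinh
numerator   = 0.5578 − (0.0217)·2.554446 − (0.6609/2.9836)·2.350573 = -0.018309
denominator = 1 − 2.554446 = -1.554446
p = -0.018309 / -1.554446 = 0.0118

p = 0.0118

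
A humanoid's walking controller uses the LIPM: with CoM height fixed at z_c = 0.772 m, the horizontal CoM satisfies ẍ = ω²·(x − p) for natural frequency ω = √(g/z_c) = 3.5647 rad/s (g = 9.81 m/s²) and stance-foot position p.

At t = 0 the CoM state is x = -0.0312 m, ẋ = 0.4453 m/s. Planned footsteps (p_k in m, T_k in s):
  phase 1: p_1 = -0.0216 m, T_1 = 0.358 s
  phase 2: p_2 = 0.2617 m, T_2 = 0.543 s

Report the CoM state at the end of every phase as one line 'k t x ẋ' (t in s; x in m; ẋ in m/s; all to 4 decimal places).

phase 1: p=-0.0216, T=0.358, ωT=1.276163, cosh=1.930985, sinh=1.651879; start (x,ẋ)=(-0.031200, 0.445300) → end (x,ẋ)=(0.166214, 0.803339)
phase 2: p=0.2617, T=0.543, ωT=1.935632, cosh=3.536378, sinh=3.392045; start (x,ẋ)=(0.166214, 0.803339) → end (x,ẋ)=(0.688455, 1.686331)

1 0.3580 0.1662 0.8033
2 0.9010 0.6885 1.6863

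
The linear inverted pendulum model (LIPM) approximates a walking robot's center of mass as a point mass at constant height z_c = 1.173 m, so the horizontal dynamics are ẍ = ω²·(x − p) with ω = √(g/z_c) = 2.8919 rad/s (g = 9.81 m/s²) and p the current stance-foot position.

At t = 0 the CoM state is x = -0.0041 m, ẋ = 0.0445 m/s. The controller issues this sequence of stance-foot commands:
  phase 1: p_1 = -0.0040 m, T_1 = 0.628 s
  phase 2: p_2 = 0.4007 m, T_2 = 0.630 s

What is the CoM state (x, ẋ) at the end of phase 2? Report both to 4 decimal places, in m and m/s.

phase 1: p=-0.0040, T=0.628, ωT=1.816113, cosh=3.155286, sinh=2.992630; start (x,ẋ)=(-0.004100, 0.044500) → end (x,ẋ)=(0.041734, 0.139545)
phase 2: p=0.4007, T=0.630, ωT=1.821897, cosh=3.172648, sinh=3.010929; start (x,ẋ)=(0.041734, 0.139545) → end (x,ẋ)=(-0.592883, -2.682896)

x = -0.5929, ẋ = -2.6829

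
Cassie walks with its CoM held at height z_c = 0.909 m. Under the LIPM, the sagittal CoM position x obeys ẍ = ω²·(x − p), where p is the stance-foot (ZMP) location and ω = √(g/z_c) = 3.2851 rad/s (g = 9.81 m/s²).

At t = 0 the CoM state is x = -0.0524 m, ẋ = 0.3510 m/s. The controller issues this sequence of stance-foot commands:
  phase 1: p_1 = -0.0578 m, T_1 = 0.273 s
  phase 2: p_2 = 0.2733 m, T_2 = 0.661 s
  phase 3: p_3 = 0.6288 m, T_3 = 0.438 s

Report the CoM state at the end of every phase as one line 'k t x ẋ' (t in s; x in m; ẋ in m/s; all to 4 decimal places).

phase 1: p=-0.0578, T=0.273, ωT=0.896832, cosh=1.429842, sinh=1.021982; start (x,ẋ)=(-0.052400, 0.351000) → end (x,ẋ)=(0.059116, 0.520004)
phase 2: p=0.2733, T=0.661, ωT=2.171451, cosh=4.442507, sinh=4.328495; start (x,ẋ)=(0.059116, 0.520004) → end (x,ẋ)=(0.006950, -0.735477)
phase 3: p=0.6288, T=0.438, ωT=1.438874, cosh=2.226570, sinh=1.989375; start (x,ẋ)=(0.006950, -0.735477) → end (x,ẋ)=(-1.201178, -5.701563)

1 0.2730 0.0591 0.5200
2 0.9340 0.0070 -0.7355
3 1.3720 -1.2012 -5.7016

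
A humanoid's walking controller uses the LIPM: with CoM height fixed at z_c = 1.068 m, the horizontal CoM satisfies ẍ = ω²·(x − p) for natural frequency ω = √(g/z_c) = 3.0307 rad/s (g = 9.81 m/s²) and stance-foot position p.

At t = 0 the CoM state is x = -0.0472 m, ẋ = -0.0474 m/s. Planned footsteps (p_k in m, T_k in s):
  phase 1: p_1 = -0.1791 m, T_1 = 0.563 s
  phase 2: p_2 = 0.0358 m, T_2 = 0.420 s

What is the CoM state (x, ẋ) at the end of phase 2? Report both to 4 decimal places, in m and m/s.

phase 1: p=-0.1791, T=0.563, ωT=1.706284, cosh=2.844997, sinh=2.663458; start (x,ẋ)=(-0.047200, -0.047400) → end (x,ẋ)=(0.154499, 0.929863)
phase 2: p=0.0358, T=0.420, ωT=1.272894, cosh=1.925596, sinh=1.645576; start (x,ẋ)=(0.154499, 0.929863) → end (x,ẋ)=(0.769252, 2.382520)

x = 0.7693, ẋ = 2.3825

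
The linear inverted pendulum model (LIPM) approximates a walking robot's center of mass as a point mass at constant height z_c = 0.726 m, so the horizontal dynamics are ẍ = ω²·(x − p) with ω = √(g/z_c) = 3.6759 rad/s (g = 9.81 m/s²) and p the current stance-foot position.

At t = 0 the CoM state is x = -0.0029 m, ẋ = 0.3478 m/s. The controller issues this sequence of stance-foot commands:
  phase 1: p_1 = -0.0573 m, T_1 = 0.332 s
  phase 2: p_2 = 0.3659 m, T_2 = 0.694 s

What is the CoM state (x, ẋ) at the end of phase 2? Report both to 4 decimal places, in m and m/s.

x = 0.8730, ẋ = 1.9887

phase 1: p=-0.0573, T=0.332, ωT=1.220399, cosh=1.841826, sinh=1.546713; start (x,ẋ)=(-0.002900, 0.347800) → end (x,ẋ)=(0.189240, 0.949882)
phase 2: p=0.3659, T=0.694, ωT=2.551075, cosh=6.449436, sinh=6.371438; start (x,ẋ)=(0.189240, 0.949882) → end (x,ẋ)=(0.872970, 1.988677)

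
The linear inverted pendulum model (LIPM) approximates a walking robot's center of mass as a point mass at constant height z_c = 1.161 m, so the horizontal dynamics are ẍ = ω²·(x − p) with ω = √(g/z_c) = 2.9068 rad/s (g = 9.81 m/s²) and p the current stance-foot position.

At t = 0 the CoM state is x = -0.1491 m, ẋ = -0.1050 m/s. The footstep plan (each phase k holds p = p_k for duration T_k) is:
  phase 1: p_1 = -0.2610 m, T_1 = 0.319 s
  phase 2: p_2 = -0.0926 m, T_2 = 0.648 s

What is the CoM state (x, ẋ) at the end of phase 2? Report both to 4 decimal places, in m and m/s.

phase 1: p=-0.2610, T=0.319, ωT=0.927269, cosh=1.461615, sinh=1.065982; start (x,ẋ)=(-0.149100, -0.105000) → end (x,ẋ)=(-0.135951, 0.193263)
phase 2: p=-0.0926, T=0.648, ωT=1.883606, cosh=3.364611, sinh=3.212571; start (x,ẋ)=(-0.135951, 0.193263) → end (x,ẋ)=(-0.024866, 0.245433)

x = -0.0249, ẋ = 0.2454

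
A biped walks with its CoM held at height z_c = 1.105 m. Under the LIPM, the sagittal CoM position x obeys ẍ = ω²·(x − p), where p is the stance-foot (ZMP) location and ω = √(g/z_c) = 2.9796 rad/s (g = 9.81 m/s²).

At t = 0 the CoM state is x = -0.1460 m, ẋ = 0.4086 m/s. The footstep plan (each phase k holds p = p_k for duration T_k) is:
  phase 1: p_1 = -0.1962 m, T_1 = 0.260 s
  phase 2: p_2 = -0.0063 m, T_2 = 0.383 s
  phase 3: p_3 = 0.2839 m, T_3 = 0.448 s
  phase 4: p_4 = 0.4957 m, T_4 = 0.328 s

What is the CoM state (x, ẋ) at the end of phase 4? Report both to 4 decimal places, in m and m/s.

x = 2.1144, ẋ = 5.1679

phase 1: p=-0.1962, T=0.260, ωT=0.774696, cosh=1.315388, sinh=0.854544; start (x,ẋ)=(-0.146000, 0.408600) → end (x,ẋ)=(-0.012982, 0.665287)
phase 2: p=-0.0063, T=0.383, ωT=1.141187, cosh=1.724961, sinh=1.405521; start (x,ẋ)=(-0.012982, 0.665287) → end (x,ẋ)=(0.296000, 1.119611)
phase 3: p=0.2839, T=0.448, ωT=1.334861, cosh=2.031331, sinh=1.768136; start (x,ẋ)=(0.296000, 1.119611) → end (x,ẋ)=(0.972872, 2.338047)
phase 4: p=0.4957, T=0.328, ωT=0.977309, cosh=1.516809, sinh=1.140486; start (x,ẋ)=(0.972872, 2.338047) → end (x,ẋ)=(2.114400, 5.167891)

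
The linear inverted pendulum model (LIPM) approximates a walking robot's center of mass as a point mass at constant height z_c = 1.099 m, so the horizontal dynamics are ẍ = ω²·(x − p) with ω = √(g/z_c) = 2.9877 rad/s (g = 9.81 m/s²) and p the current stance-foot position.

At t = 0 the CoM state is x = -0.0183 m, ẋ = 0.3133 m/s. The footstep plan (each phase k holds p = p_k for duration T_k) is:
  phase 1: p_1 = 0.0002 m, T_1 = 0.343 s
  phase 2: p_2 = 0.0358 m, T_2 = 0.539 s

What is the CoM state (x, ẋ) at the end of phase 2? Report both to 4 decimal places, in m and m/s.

phase 1: p=0.0002, T=0.343, ωT=1.024781, cosh=1.572680, sinh=1.213805; start (x,ẋ)=(-0.018300, 0.313300) → end (x,ẋ)=(0.098389, 0.425631)
phase 2: p=0.0358, T=0.539, ωT=1.610370, cosh=2.602239, sinh=2.402425; start (x,ẋ)=(0.098389, 0.425631) → end (x,ẋ)=(0.540923, 1.556840)

x = 0.5409, ẋ = 1.5568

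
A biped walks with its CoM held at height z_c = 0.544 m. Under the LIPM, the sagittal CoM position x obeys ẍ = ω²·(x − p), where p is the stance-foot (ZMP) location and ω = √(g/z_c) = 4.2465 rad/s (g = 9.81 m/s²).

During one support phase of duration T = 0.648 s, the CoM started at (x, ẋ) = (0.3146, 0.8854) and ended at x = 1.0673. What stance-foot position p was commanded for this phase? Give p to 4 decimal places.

p = 0.4419

ωT = 4.2465·0.648 = 2.751732; cosh(ωT) = 7.866783, sinh(ωT) = 7.802966
x(T) = p + (x₀−p)·cosh(ωT) + (ẋ₀/ω)·sinh(ωT) ⇒ p·(1 − cosh) = x(T) − x₀·cosh − (ẋ₀/ω)·sinh
numerator   = 1.0673 − (0.3146)·7.866783 − (0.8854/4.2465)·7.802966 = -3.034517
denominator = 1 − 7.866783 = -6.866783
p = -3.034517 / -6.866783 = 0.4419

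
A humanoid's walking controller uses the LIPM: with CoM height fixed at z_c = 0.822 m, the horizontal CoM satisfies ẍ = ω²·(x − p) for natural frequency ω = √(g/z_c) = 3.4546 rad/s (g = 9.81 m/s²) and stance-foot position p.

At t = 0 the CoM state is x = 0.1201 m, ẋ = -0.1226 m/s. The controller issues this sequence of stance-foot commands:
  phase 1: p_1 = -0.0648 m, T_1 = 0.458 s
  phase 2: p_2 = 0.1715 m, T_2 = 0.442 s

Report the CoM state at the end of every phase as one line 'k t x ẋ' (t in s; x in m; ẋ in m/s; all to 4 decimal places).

1 0.4580 0.3213 1.1775
2 0.9000 1.2803 3.9739

phase 1: p=-0.0648, T=0.458, ωT=1.582207, cosh=2.535601, sinh=2.330080; start (x,ẋ)=(0.120100, -0.122600) → end (x,ẋ)=(0.321341, 1.177487)
phase 2: p=0.1715, T=0.442, ωT=1.526933, cosh=2.410618, sinh=2.193417; start (x,ẋ)=(0.321341, 1.177487) → end (x,ẋ)=(1.280326, 3.973871)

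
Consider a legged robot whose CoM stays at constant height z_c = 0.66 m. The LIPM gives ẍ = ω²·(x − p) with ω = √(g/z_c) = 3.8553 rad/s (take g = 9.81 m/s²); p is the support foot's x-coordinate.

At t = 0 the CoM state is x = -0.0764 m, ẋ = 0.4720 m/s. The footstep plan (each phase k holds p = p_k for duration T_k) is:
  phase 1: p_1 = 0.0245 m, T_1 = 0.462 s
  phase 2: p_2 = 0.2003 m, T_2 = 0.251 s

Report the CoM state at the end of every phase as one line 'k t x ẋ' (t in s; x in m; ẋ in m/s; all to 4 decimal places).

1 0.4620 0.0696 0.3189
2 0.7130 0.0966 -0.0872

phase 1: p=0.0245, T=0.462, ωT=1.781149, cosh=3.052558, sinh=2.884113; start (x,ẋ)=(-0.076400, 0.472000) → end (x,ẋ)=(0.069596, 0.318888)
phase 2: p=0.2003, T=0.251, ωT=0.967680, cosh=1.505898, sinh=1.125934; start (x,ẋ)=(0.069596, 0.318888) → end (x,ẋ)=(0.096603, -0.087151)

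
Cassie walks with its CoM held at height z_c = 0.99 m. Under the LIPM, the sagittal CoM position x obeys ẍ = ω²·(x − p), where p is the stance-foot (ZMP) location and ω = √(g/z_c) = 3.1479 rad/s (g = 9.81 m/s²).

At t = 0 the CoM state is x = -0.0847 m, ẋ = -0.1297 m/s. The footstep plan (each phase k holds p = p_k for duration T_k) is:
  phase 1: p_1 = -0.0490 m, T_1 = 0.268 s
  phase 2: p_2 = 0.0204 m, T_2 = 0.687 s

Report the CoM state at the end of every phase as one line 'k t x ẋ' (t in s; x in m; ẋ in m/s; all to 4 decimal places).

1 0.2680 -0.1372 -0.2851
2 0.9550 -1.0623 -3.3839

phase 1: p=-0.0490, T=0.268, ωT=0.843637, cosh=1.377475, sinh=0.947332; start (x,ẋ)=(-0.084700, -0.129700) → end (x,ẋ)=(-0.137208, -0.285120)
phase 2: p=0.0204, T=0.687, ωT=2.162607, cosh=4.404400, sinh=4.289375; start (x,ẋ)=(-0.137208, -0.285120) → end (x,ẋ)=(-1.062277, -3.383886)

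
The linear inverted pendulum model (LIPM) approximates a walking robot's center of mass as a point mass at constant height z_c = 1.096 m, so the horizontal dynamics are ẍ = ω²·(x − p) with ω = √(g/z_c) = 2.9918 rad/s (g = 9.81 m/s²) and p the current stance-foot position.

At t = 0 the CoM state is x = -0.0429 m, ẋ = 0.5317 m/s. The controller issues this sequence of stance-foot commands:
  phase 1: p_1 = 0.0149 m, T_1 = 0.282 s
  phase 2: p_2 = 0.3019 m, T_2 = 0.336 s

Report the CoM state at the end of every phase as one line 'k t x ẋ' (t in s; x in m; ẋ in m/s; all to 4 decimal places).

1 0.2820 0.1037 0.5686
2 0.6180 0.2196 0.1791

phase 1: p=0.0149, T=0.282, ωT=0.843688, cosh=1.377523, sinh=0.947402; start (x,ẋ)=(-0.042900, 0.531700) → end (x,ẋ)=(0.103651, 0.568599)
phase 2: p=0.3019, T=0.336, ωT=1.005245, cosh=1.549266, sinh=1.183311; start (x,ẋ)=(0.103651, 0.568599) → end (x,ẋ)=(0.219650, 0.179062)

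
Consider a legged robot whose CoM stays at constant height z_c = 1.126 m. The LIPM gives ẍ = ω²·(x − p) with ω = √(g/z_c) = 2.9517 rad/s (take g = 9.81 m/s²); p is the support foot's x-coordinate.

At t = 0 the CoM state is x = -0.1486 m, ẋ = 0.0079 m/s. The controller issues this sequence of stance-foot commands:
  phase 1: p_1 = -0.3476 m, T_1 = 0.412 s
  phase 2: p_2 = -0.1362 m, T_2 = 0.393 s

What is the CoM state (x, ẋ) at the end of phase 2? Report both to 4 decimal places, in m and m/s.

x = 0.5879, ẋ = 2.2792

phase 1: p=-0.3476, T=0.412, ωT=1.216100, cosh=1.835194, sinh=1.538811; start (x,ẋ)=(-0.148600, 0.007900) → end (x,ẋ)=(0.021722, 0.918377)
phase 2: p=-0.1362, T=0.393, ωT=1.160018, cosh=1.751736, sinh=1.438255; start (x,ẋ)=(0.021722, 0.918377) → end (x,ẋ)=(0.587930, 2.279181)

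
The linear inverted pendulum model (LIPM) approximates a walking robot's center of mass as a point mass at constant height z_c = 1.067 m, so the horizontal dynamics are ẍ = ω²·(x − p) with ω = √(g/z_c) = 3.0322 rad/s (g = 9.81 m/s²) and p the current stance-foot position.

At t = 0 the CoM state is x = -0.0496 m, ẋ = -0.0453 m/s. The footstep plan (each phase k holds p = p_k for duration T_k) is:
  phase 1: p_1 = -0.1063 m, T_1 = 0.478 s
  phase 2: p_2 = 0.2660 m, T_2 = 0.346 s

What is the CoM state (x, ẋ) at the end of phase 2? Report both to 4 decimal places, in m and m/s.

phase 1: p=-0.1063, T=0.478, ωT=1.449392, cosh=2.247617, sinh=2.012904; start (x,ẋ)=(-0.049600, -0.045300) → end (x,ẋ)=(-0.008932, 0.244253)
phase 2: p=0.2660, T=0.346, ωT=1.049141, cosh=1.602718, sinh=1.252480; start (x,ẋ)=(-0.008932, 0.244253) → end (x,ẋ)=(-0.073748, -0.652660)

x = -0.0737, ẋ = -0.6527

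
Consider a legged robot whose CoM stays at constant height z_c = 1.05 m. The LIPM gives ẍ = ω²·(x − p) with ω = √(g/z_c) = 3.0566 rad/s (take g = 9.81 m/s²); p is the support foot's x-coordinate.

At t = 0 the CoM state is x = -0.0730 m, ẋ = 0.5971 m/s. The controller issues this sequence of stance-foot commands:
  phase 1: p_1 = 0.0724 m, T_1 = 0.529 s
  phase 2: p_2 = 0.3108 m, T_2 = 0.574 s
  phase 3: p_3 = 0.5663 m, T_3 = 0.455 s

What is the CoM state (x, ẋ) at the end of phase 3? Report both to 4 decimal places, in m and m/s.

phase 1: p=0.0724, T=0.529, ωT=1.616941, cosh=2.618082, sinh=2.419577; start (x,ẋ)=(-0.073000, 0.597100) → end (x,ẋ)=(0.164390, 0.487925)
phase 2: p=0.3108, T=0.574, ωT=1.754488, cosh=2.976743, sinh=2.803747; start (x,ẋ)=(0.164390, 0.487925) → end (x,ẋ)=(0.322537, 0.197702)
phase 3: p=0.5663, T=0.455, ωT=1.390753, cosh=2.133381, sinh=1.884493; start (x,ẋ)=(0.322537, 0.197702) → end (x,ẋ)=(0.168150, -0.982338)

x = 0.1681, ẋ = -0.9823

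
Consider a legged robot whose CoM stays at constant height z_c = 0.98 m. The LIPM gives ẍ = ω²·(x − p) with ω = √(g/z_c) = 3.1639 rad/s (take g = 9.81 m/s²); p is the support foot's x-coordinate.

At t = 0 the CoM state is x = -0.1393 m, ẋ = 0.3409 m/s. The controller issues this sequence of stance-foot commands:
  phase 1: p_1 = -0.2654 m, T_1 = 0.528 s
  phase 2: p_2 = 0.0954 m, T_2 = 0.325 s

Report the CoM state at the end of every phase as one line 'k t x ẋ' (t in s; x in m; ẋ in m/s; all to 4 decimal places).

1 0.5280 0.3578 1.9607
2 0.8530 1.2648 4.1041

phase 1: p=-0.2654, T=0.528, ωT=1.670539, cosh=2.751589, sinh=2.563444; start (x,ẋ)=(-0.139300, 0.340900) → end (x,ẋ)=(0.357778, 1.960748)
phase 2: p=0.0954, T=0.325, ωT=1.028268, cosh=1.576922, sinh=1.219296; start (x,ẋ)=(0.357778, 1.960748) → end (x,ẋ)=(1.264778, 4.104130)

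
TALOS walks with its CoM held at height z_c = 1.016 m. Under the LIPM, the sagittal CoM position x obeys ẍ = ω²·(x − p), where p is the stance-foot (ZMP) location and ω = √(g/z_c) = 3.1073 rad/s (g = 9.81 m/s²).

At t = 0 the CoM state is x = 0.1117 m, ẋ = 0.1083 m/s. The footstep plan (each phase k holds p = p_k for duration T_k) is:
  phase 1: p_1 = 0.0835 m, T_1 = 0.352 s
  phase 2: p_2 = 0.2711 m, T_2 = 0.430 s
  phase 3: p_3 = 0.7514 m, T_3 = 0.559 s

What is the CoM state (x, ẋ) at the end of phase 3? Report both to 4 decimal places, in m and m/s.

x = -0.6524, ẋ = -4.0719

phase 1: p=0.0835, T=0.352, ωT=1.093770, cosh=1.660229, sinh=1.325278; start (x,ẋ)=(0.111700, 0.108300) → end (x,ẋ)=(0.176509, 0.295931)
phase 2: p=0.2711, T=0.430, ωT=1.336139, cosh=2.033593, sinh=1.770734; start (x,ẋ)=(0.176509, 0.295931) → end (x,ẋ)=(0.247381, 0.081345)
phase 3: p=0.7514, T=0.559, ωT=1.736981, cosh=2.928109, sinh=2.752058; start (x,ẋ)=(0.247381, 0.081345) → end (x,ẋ)=(-0.652379, -4.071921)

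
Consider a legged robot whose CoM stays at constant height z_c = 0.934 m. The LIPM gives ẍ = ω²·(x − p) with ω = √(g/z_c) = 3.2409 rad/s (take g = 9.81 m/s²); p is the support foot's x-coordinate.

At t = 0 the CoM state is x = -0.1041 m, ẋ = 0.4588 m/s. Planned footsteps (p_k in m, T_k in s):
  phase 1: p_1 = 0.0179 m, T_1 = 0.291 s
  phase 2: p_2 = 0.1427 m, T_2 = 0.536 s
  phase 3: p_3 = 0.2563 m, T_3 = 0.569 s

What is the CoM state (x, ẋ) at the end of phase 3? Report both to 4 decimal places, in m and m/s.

x = -1.4539, ẋ = -5.4637

phase 1: p=0.0179, T=0.291, ωT=0.943102, cosh=1.478676, sinh=1.089258; start (x,ẋ)=(-0.104100, 0.458800) → end (x,ẋ)=(-0.008297, 0.247735)
phase 2: p=0.1427, T=0.536, ωT=1.737122, cosh=2.928499, sinh=2.752473; start (x,ẋ)=(-0.008297, 0.247735) → end (x,ẋ)=(-0.089095, -0.621475)
phase 3: p=0.2563, T=0.569, ωT=1.844072, cosh=3.240201, sinh=3.082029; start (x,ẋ)=(-0.089095, -0.621475) → end (x,ẋ)=(-1.453859, -5.463699)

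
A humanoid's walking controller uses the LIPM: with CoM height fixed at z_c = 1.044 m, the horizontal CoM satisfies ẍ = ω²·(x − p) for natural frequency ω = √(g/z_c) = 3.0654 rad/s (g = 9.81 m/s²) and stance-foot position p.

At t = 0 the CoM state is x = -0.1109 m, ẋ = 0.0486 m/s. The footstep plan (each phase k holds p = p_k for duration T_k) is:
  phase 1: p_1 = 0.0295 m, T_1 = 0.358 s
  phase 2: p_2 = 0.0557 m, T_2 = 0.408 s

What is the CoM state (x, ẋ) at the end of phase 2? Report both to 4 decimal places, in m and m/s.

x = -0.6530, ẋ = -2.1037

phase 1: p=0.0295, T=0.358, ωT=1.097413, cosh=1.665069, sinh=1.331336; start (x,ẋ)=(-0.110900, 0.048600) → end (x,ẋ)=(-0.183168, -0.492061)
phase 2: p=0.0557, T=0.408, ωT=1.250683, cosh=1.889519, sinh=1.603210; start (x,ẋ)=(-0.183168, -0.492061) → end (x,ẋ)=(-0.652995, -2.103671)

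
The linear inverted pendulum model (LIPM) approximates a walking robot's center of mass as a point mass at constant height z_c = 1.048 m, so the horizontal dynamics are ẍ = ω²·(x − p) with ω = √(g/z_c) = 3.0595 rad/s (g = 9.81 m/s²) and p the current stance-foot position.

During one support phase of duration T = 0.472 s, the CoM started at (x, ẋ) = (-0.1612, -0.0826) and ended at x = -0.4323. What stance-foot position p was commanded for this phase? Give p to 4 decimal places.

ωT = 3.0595·0.472 = 1.444084; cosh(ωT) = 2.236965, sinh(ωT) = 2.001003
x(T) = p + (x₀−p)·cosh(ωT) + (ẋ₀/ω)·sinh(ωT) ⇒ p·(1 − cosh) = x(T) − x₀·cosh − (ẋ₀/ω)·sinh
numerator   = -0.4323 − (-0.1612)·2.236965 − (-0.0826/3.0595)·2.001003 = -0.017678
denominator = 1 − 2.236965 = -1.236965
p = -0.017678 / -1.236965 = 0.0143

p = 0.0143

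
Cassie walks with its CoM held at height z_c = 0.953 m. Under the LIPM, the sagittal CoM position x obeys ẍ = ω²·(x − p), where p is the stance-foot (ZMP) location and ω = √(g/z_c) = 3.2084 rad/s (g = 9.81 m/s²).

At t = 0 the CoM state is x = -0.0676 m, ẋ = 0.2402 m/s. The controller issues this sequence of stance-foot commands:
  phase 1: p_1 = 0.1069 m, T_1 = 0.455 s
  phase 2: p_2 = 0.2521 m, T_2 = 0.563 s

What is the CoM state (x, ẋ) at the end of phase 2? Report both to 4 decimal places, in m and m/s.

phase 1: p=0.1069, T=0.455, ωT=1.459822, cosh=2.268735, sinh=2.036458; start (x,ẋ)=(-0.067600, 0.240200) → end (x,ẋ)=(-0.136533, -0.595193)
phase 2: p=0.2521, T=0.563, ωT=1.806329, cosh=3.126157, sinh=2.961901; start (x,ẋ)=(-0.136533, -0.595193) → end (x,ẋ)=(-1.512292, -5.553831)

x = -1.5123, ẋ = -5.5538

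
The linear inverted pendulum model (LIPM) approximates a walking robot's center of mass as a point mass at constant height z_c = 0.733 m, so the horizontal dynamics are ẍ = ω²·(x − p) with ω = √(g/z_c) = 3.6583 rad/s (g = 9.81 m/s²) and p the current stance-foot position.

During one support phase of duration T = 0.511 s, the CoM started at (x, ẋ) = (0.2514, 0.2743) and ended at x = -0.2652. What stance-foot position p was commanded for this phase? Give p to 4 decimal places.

ωT = 3.6583·0.511 = 1.869391; cosh(ωT) = 3.319283, sinh(ωT) = 3.165065
x(T) = p + (x₀−p)·cosh(ωT) + (ẋ₀/ω)·sinh(ωT) ⇒ p·(1 − cosh) = x(T) − x₀·cosh − (ẋ₀/ω)·sinh
numerator   = -0.2652 − (0.2514)·3.319283 − (0.2743/3.6583)·3.165065 = -1.336985
denominator = 1 − 3.319283 = -2.319283
p = -1.336985 / -2.319283 = 0.5765

p = 0.5765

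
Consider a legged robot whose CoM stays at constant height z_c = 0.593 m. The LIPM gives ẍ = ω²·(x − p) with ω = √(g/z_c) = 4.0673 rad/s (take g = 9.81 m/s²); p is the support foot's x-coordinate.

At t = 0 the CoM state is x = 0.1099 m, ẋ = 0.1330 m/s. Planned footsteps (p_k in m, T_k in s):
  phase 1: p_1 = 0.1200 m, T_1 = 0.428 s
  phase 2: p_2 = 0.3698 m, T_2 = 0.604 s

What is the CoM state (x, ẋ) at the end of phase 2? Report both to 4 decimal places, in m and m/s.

x = -0.3466, ẋ = -2.8242

phase 1: p=0.1200, T=0.428, ωT=1.740804, cosh=2.938654, sinh=2.763274; start (x,ẋ)=(0.109900, 0.133000) → end (x,ẋ)=(0.180678, 0.277326)
phase 2: p=0.3698, T=0.604, ωT=2.456649, cosh=5.875689, sinh=5.789967; start (x,ẋ)=(0.180678, 0.277326) → end (x,ẋ)=(-0.346636, -2.824247)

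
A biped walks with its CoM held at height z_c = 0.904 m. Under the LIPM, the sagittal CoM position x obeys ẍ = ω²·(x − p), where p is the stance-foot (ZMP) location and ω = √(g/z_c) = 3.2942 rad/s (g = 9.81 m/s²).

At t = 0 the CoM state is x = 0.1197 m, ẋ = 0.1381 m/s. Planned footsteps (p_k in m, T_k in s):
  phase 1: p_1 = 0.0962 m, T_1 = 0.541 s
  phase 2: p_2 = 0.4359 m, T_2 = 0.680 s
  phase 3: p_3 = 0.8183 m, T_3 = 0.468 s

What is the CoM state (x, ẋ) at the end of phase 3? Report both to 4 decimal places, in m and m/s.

phase 1: p=0.0962, T=0.541, ωT=1.782162, cosh=3.055483, sinh=2.887209; start (x,ẋ)=(0.119700, 0.138100) → end (x,ẋ)=(0.289042, 0.645472)
phase 2: p=0.4359, T=0.680, ωT=2.240056, cosh=4.750155, sinh=4.643702; start (x,ẋ)=(0.289042, 0.645472) → end (x,ẋ)=(0.648197, 0.819561)
phase 3: p=0.8183, T=0.468, ωT=1.541686, cosh=2.443240, sinh=2.229220; start (x,ẋ)=(0.648197, 0.819561) → end (x,ẋ)=(0.957303, 0.753232)

x = 0.9573, ẋ = 0.7532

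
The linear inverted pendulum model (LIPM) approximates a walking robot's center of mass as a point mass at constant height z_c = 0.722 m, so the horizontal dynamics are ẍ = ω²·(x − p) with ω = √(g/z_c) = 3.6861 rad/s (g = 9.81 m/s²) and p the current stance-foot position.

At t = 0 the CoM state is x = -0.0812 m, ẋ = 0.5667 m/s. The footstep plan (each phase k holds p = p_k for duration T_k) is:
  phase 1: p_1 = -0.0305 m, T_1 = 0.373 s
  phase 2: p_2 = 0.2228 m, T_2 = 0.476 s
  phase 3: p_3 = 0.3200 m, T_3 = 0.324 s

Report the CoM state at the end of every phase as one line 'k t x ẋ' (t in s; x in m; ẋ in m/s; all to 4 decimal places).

1 0.3730 0.1474 0.8463
2 0.8490 0.6421 1.7401
3 1.1730 1.6082 4.9160

phase 1: p=-0.0305, T=0.373, ωT=1.374915, cosh=2.103801, sinh=1.850940; start (x,ẋ)=(-0.081200, 0.566700) → end (x,ẋ)=(0.147400, 0.846311)
phase 2: p=0.2228, T=0.476, ωT=1.754584, cosh=2.977010, sinh=2.804030; start (x,ẋ)=(0.147400, 0.846311) → end (x,ẋ)=(0.642126, 1.740149)
phase 3: p=0.3200, T=0.324, ωT=1.194296, cosh=1.802076, sinh=1.499159; start (x,ẋ)=(0.642126, 1.740149) → end (x,ẋ)=(1.608225, 4.915966)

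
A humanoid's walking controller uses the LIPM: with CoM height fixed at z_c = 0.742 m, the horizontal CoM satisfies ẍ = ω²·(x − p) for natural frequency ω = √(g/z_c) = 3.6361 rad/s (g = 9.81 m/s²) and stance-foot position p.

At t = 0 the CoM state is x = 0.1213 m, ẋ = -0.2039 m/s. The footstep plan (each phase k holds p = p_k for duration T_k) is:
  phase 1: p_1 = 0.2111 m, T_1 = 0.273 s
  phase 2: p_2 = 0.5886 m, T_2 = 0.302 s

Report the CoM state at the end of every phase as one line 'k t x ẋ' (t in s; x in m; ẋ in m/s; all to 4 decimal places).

1 0.2730 0.0080 -0.6929
2 0.5750 -0.6325 -3.9673

phase 1: p=0.2111, T=0.273, ωT=0.992655, cosh=1.534491, sinh=1.163899; start (x,ẋ)=(0.121300, -0.203900) → end (x,ẋ)=(0.008035, -0.692921)
phase 2: p=0.5886, T=0.302, ωT=1.098102, cosh=1.665987, sinh=1.332483; start (x,ẋ)=(0.008035, -0.692921) → end (x,ẋ)=(-0.632541, -3.967258)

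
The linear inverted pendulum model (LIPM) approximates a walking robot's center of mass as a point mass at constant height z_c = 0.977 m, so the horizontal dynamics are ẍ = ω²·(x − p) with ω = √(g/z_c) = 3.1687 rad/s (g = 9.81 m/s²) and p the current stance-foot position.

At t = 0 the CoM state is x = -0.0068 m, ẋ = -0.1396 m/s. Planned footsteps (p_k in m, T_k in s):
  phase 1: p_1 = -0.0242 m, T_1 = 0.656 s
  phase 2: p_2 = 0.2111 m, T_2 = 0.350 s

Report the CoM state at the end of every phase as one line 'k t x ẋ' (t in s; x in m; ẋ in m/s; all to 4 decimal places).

phase 1: p=-0.0242, T=0.656, ωT=2.078667, cosh=4.059452, sinh=3.934355; start (x,ẋ)=(-0.006800, -0.139600) → end (x,ẋ)=(-0.126897, -0.349777)
phase 2: p=0.2111, T=0.350, ωT=1.109045, cosh=1.680668, sinh=1.350794; start (x,ẋ)=(-0.126897, -0.349777) → end (x,ẋ)=(-0.506069, -2.034576)

1 0.6560 -0.1269 -0.3498
2 1.0060 -0.5061 -2.0346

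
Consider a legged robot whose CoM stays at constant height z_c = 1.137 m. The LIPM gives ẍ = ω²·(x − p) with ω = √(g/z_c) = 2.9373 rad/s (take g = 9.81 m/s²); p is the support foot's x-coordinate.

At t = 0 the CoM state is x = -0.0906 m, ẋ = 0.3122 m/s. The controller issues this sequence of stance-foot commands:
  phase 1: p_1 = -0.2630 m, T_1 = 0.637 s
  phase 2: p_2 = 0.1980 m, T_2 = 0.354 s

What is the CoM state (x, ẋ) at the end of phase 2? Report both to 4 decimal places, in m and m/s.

x = 2.0264, ẋ = 5.8388

phase 1: p=-0.2630, T=0.637, ωT=1.871060, cosh=3.324569, sinh=3.170609; start (x,ẋ)=(-0.090600, 0.312200) → end (x,ẋ)=(0.647154, 2.643497)
phase 2: p=0.1980, T=0.354, ωT=1.039804, cosh=1.591094, sinh=1.237570; start (x,ẋ)=(0.647154, 2.643497) → end (x,ẋ)=(2.026427, 5.838775)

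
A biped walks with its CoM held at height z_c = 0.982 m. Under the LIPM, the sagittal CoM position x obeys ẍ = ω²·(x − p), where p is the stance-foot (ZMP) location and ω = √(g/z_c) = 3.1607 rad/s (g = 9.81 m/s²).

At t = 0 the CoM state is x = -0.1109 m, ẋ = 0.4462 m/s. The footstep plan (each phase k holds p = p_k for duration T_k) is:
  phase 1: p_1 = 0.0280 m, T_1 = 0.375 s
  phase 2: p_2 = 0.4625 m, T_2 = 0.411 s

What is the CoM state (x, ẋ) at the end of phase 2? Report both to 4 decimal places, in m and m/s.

x = -0.3912, ẋ = -2.2499

phase 1: p=0.0280, T=0.375, ωT=1.185262, cosh=1.788606, sinh=1.482940; start (x,ẋ)=(-0.110900, 0.446200) → end (x,ẋ)=(-0.011089, 0.147034)
phase 2: p=0.4625, T=0.411, ωT=1.299048, cosh=1.969298, sinh=1.696506; start (x,ẋ)=(-0.011089, 0.147034) → end (x,ẋ)=(-0.391217, -2.249900)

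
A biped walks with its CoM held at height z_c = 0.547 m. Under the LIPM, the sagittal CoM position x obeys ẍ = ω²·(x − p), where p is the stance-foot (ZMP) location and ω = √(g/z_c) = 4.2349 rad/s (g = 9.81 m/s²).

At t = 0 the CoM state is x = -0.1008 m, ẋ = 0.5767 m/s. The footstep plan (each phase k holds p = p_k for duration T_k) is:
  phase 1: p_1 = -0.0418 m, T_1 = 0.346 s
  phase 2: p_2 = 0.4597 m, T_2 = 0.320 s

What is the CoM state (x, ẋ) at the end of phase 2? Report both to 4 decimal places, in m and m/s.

x = 0.0646, ẋ = -1.0760

phase 1: p=-0.0418, T=0.346, ωT=1.465275, cosh=2.279875, sinh=2.048860; start (x,ẋ)=(-0.100800, 0.576700) → end (x,ẋ)=(0.102697, 0.802877)
phase 2: p=0.4597, T=0.320, ωT=1.355168, cosh=2.067658, sinh=1.809754; start (x,ẋ)=(0.102697, 0.802877) → end (x,ẋ)=(0.064644, -1.076041)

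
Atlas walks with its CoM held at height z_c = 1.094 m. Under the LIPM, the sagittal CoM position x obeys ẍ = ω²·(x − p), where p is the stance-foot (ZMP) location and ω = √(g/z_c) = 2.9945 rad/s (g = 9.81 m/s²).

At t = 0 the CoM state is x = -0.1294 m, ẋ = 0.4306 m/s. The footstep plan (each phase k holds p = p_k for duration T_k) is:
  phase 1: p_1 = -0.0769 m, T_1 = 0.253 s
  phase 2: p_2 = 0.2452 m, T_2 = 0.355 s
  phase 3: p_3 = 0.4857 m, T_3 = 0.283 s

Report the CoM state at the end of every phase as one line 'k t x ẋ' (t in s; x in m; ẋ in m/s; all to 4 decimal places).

phase 1: p=-0.0769, T=0.253, ωT=0.757609, cosh=1.300977, sinh=0.832191; start (x,ẋ)=(-0.129400, 0.430600) → end (x,ẋ)=(-0.025535, 0.429371)
phase 2: p=0.2452, T=0.355, ωT=1.063047, cosh=1.620291, sinh=1.274890; start (x,ẋ)=(-0.025535, 0.429371) → end (x,ẋ)=(-0.010667, -0.337866)
phase 3: p=0.4857, T=0.283, ωT=0.847443, cosh=1.381091, sinh=0.952582; start (x,ẋ)=(-0.010667, -0.337866) → end (x,ẋ)=(-0.307307, -1.882515)

1 0.2530 -0.0255 0.4294
2 0.6080 -0.0107 -0.3379
3 0.8910 -0.3073 -1.8825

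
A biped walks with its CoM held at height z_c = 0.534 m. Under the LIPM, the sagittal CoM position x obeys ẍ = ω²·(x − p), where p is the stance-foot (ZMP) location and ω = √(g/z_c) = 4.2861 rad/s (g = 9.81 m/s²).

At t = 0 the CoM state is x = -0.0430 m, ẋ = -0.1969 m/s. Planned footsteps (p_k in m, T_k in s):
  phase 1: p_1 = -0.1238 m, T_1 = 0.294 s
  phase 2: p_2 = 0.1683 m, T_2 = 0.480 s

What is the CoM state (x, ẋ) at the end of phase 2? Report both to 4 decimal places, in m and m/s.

phase 1: p=-0.1238, T=0.294, ωT=1.260113, cosh=1.904722, sinh=1.621100; start (x,ẋ)=(-0.043000, -0.196900) → end (x,ẋ)=(-0.044371, 0.186375)
phase 2: p=0.1683, T=0.480, ωT=2.057328, cosh=3.976414, sinh=3.848619; start (x,ẋ)=(-0.044371, 0.186375) → end (x,ẋ)=(-0.510015, -2.767018)

x = -0.5100, ẋ = -2.7670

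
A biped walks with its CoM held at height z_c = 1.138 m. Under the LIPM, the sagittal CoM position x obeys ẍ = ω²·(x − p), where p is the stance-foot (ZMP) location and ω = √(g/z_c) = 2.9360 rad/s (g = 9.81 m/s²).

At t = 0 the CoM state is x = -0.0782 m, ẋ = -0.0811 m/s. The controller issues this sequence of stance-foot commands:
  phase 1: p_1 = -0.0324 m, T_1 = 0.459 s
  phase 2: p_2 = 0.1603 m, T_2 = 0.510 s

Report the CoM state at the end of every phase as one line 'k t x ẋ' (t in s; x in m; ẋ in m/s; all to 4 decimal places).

1 0.4590 -0.1760 -0.4078
2 0.9690 -0.9239 -3.0536

phase 1: p=-0.0324, T=0.459, ωT=1.347624, cosh=2.054064, sinh=1.794207; start (x,ẋ)=(-0.078200, -0.081100) → end (x,ẋ)=(-0.176037, -0.407849)
phase 2: p=0.1603, T=0.510, ωT=1.497360, cosh=2.346797, sinh=2.123077; start (x,ẋ)=(-0.176037, -0.407849) → end (x,ẋ)=(-0.923938, -3.053646)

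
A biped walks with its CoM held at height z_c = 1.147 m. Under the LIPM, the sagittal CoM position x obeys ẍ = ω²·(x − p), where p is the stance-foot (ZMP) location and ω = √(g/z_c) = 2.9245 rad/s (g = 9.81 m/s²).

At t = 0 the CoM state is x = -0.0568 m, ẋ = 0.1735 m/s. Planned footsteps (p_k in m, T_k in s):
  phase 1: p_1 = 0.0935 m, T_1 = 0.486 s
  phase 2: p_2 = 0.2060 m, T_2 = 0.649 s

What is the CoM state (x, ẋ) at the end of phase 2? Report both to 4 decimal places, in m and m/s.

x = -1.4389, ẋ = -4.7389

phase 1: p=0.0935, T=0.486, ωT=1.421307, cosh=2.191965, sinh=1.950566; start (x,ẋ)=(-0.056800, 0.173500) → end (x,ẋ)=(-0.120232, -0.477070)
phase 2: p=0.2060, T=0.649, ωT=1.898001, cosh=3.411204, sinh=3.261336; start (x,ẋ)=(-0.120232, -0.477070) → end (x,ẋ)=(-1.438862, -4.738914)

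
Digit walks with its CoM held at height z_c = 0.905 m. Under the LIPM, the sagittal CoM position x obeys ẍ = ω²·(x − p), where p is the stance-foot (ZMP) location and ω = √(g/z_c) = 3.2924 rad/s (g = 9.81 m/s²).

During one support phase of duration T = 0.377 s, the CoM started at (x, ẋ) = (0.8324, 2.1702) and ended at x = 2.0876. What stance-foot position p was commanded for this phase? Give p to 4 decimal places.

p = 0.5921

ωT = 3.2924·0.377 = 1.241235; cosh(ωT) = 1.874455, sinh(ωT) = 1.585428
x(T) = p + (x₀−p)·cosh(ωT) + (ẋ₀/ω)·sinh(ωT) ⇒ p·(1 − cosh) = x(T) − x₀·cosh − (ẋ₀/ω)·sinh
numerator   = 2.0876 − (0.8324)·1.874455 − (2.1702/3.2924)·1.585428 = -0.517738
denominator = 1 − 1.874455 = -0.874455
p = -0.517738 / -0.874455 = 0.5921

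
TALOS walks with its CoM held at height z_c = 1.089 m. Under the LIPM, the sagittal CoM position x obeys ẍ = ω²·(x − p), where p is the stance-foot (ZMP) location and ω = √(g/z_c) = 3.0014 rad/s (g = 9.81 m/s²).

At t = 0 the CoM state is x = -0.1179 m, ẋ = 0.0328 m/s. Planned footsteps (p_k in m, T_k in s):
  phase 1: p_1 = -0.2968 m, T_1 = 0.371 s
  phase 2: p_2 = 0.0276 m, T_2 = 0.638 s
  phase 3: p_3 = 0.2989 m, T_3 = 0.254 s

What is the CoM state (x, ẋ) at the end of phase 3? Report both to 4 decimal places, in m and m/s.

phase 1: p=-0.2968, T=0.371, ωT=1.113519, cosh=1.686729, sinh=1.358328; start (x,ẋ)=(-0.117900, 0.032800) → end (x,ẋ)=(0.019800, 0.784679)
phase 2: p=0.0276, T=0.638, ωT=1.914893, cosh=3.466786, sinh=3.319428; start (x,ẋ)=(0.019800, 0.784679) → end (x,ẋ)=(0.868383, 2.642603)
phase 3: p=0.2989, T=0.254, ωT=0.762356, cosh=1.304943, sinh=0.838376; start (x,ẋ)=(0.868383, 2.642603) → end (x,ẋ)=(1.780196, 4.881436)

x = 1.7802, ẋ = 4.8814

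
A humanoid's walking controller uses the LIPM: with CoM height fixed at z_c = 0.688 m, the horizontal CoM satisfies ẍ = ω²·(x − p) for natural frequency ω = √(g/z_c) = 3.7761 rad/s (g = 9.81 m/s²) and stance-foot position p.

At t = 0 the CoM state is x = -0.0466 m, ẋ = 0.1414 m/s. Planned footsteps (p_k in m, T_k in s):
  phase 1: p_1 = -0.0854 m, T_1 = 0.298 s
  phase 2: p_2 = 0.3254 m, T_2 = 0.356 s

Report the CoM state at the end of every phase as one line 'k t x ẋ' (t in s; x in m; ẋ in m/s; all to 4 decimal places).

phase 1: p=-0.0854, T=0.298, ωT=1.125278, cosh=1.702817, sinh=1.378255; start (x,ẋ)=(-0.046600, 0.141400) → end (x,ẋ)=(0.032280, 0.442710)
phase 2: p=0.3254, T=0.356, ωT=1.344292, cosh=2.048096, sinh=1.787372; start (x,ẋ)=(0.032280, 0.442710) → end (x,ẋ)=(-0.065387, -1.071644)

1 0.2980 0.0323 0.4427
2 0.6540 -0.0654 -1.0716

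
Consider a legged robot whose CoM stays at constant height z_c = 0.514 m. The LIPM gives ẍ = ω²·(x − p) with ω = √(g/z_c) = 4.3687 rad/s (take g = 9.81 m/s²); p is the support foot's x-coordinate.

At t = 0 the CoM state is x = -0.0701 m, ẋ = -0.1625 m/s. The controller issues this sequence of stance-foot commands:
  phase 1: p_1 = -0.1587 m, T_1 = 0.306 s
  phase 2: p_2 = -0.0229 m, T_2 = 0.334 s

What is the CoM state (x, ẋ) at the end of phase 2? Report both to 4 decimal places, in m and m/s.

phase 1: p=-0.1587, T=0.306, ωT=1.336822, cosh=2.034803, sinh=1.772124; start (x,ẋ)=(-0.070100, -0.162500) → end (x,ẋ)=(-0.044333, 0.355275)
phase 2: p=-0.0229, T=0.334, ωT=1.459146, cosh=2.267359, sinh=2.034924; start (x,ẋ)=(-0.044333, 0.355275) → end (x,ẋ)=(0.093989, 0.614996)

x = 0.0940, ẋ = 0.6150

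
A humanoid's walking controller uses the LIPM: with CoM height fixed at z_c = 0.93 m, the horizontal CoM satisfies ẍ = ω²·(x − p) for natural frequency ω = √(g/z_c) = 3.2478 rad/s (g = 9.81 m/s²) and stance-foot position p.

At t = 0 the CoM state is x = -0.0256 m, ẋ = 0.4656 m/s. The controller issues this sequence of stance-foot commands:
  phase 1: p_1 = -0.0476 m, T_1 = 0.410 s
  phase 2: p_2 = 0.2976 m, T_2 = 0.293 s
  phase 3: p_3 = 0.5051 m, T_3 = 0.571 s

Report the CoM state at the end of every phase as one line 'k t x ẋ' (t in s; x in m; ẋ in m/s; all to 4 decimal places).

1 0.4100 0.2495 1.0690
2 0.7030 0.5887 1.4185
3 1.2740 2.1395 5.4877

phase 1: p=-0.0476, T=0.410, ωT=1.331598, cosh=2.025573, sinh=1.761518; start (x,ẋ)=(-0.025600, 0.465600) → end (x,ẋ)=(0.249491, 1.068970)
phase 2: p=0.2976, T=0.293, ωT=0.951605, cosh=1.487992, sinh=1.101872; start (x,ẋ)=(0.249491, 1.068970) → end (x,ẋ)=(0.588681, 1.418454)
phase 3: p=0.5051, T=0.571, ωT=1.854494, cosh=3.272498, sinh=3.115966; start (x,ẋ)=(0.588681, 1.418454) → end (x,ẋ)=(2.139495, 5.487730)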